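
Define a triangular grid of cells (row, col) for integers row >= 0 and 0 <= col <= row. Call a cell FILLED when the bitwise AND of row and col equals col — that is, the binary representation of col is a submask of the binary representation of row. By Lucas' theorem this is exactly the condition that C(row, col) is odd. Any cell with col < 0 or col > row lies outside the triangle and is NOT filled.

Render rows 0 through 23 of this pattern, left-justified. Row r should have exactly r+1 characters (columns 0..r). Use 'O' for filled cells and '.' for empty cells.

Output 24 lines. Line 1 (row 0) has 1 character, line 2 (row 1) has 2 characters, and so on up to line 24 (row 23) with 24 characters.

Answer: O
OO
O.O
OOOO
O...O
OO..OO
O.O.O.O
OOOOOOOO
O.......O
OO......OO
O.O.....O.O
OOOO....OOOO
O...O...O...O
OO..OO..OO..OO
O.O.O.O.O.O.O.O
OOOOOOOOOOOOOOOO
O...............O
OO..............OO
O.O.............O.O
OOOO............OOOO
O...O...........O...O
OO..OO..........OO..OO
O.O.O.O.........O.O.O.O
OOOOOOOO........OOOOOOOO

Derivation:
r0=0: O
r1=1: OO
r2=10: O.O
r3=11: OOOO
r4=100: O...O
r5=101: OO..OO
r6=110: O.O.O.O
r7=111: OOOOOOOO
r8=1000: O.......O
r9=1001: OO......OO
r10=1010: O.O.....O.O
r11=1011: OOOO....OOOO
r12=1100: O...O...O...O
r13=1101: OO..OO..OO..OO
r14=1110: O.O.O.O.O.O.O.O
r15=1111: OOOOOOOOOOOOOOOO
r16=10000: O...............O
r17=10001: OO..............OO
r18=10010: O.O.............O.O
r19=10011: OOOO............OOOO
r20=10100: O...O...........O...O
r21=10101: OO..OO..........OO..OO
r22=10110: O.O.O.O.........O.O.O.O
r23=10111: OOOOOOOO........OOOOOOOO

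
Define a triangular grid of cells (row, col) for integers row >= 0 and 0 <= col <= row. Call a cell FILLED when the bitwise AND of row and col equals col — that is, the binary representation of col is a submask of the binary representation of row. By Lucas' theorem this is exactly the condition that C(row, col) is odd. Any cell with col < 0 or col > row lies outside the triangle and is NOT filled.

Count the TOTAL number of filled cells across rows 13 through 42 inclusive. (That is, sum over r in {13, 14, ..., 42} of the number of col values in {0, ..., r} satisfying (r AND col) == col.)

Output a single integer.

r13=1101 pc3: +8 =8
r14=1110 pc3: +8 =16
r15=1111 pc4: +16 =32
r16=10000 pc1: +2 =34
r17=10001 pc2: +4 =38
r18=10010 pc2: +4 =42
r19=10011 pc3: +8 =50
r20=10100 pc2: +4 =54
r21=10101 pc3: +8 =62
r22=10110 pc3: +8 =70
r23=10111 pc4: +16 =86
r24=11000 pc2: +4 =90
r25=11001 pc3: +8 =98
r26=11010 pc3: +8 =106
r27=11011 pc4: +16 =122
r28=11100 pc3: +8 =130
r29=11101 pc4: +16 =146
r30=11110 pc4: +16 =162
r31=11111 pc5: +32 =194
r32=100000 pc1: +2 =196
r33=100001 pc2: +4 =200
r34=100010 pc2: +4 =204
r35=100011 pc3: +8 =212
r36=100100 pc2: +4 =216
r37=100101 pc3: +8 =224
r38=100110 pc3: +8 =232
r39=100111 pc4: +16 =248
r40=101000 pc2: +4 =252
r41=101001 pc3: +8 =260
r42=101010 pc3: +8 =268

Answer: 268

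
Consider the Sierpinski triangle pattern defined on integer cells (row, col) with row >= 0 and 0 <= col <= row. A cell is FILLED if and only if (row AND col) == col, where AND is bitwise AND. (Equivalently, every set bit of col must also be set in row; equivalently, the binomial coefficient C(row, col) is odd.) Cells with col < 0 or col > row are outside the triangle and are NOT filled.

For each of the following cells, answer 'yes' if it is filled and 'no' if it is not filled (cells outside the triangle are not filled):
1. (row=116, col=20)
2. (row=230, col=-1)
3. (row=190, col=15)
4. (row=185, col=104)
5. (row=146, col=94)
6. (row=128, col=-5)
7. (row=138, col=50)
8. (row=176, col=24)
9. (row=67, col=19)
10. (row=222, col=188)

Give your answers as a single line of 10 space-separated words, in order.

Answer: yes no no no no no no no no no

Derivation:
(116,20): row=0b1110100, col=0b10100, row AND col = 0b10100 = 20; 20 == 20 -> filled
(230,-1): col outside [0, 230] -> not filled
(190,15): row=0b10111110, col=0b1111, row AND col = 0b1110 = 14; 14 != 15 -> empty
(185,104): row=0b10111001, col=0b1101000, row AND col = 0b101000 = 40; 40 != 104 -> empty
(146,94): row=0b10010010, col=0b1011110, row AND col = 0b10010 = 18; 18 != 94 -> empty
(128,-5): col outside [0, 128] -> not filled
(138,50): row=0b10001010, col=0b110010, row AND col = 0b10 = 2; 2 != 50 -> empty
(176,24): row=0b10110000, col=0b11000, row AND col = 0b10000 = 16; 16 != 24 -> empty
(67,19): row=0b1000011, col=0b10011, row AND col = 0b11 = 3; 3 != 19 -> empty
(222,188): row=0b11011110, col=0b10111100, row AND col = 0b10011100 = 156; 156 != 188 -> empty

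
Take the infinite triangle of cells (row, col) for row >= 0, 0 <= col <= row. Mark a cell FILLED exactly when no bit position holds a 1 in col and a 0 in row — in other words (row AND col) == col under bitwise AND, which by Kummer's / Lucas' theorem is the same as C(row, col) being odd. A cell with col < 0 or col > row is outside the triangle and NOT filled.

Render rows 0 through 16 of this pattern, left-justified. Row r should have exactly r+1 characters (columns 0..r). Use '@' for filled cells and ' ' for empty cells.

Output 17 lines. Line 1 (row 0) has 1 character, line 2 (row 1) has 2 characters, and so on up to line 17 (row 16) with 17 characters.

r0=0: @
r1=1: @@
r2=10: @ @
r3=11: @@@@
r4=100: @   @
r5=101: @@  @@
r6=110: @ @ @ @
r7=111: @@@@@@@@
r8=1000: @       @
r9=1001: @@      @@
r10=1010: @ @     @ @
r11=1011: @@@@    @@@@
r12=1100: @   @   @   @
r13=1101: @@  @@  @@  @@
r14=1110: @ @ @ @ @ @ @ @
r15=1111: @@@@@@@@@@@@@@@@
r16=10000: @               @

Answer: @
@@
@ @
@@@@
@   @
@@  @@
@ @ @ @
@@@@@@@@
@       @
@@      @@
@ @     @ @
@@@@    @@@@
@   @   @   @
@@  @@  @@  @@
@ @ @ @ @ @ @ @
@@@@@@@@@@@@@@@@
@               @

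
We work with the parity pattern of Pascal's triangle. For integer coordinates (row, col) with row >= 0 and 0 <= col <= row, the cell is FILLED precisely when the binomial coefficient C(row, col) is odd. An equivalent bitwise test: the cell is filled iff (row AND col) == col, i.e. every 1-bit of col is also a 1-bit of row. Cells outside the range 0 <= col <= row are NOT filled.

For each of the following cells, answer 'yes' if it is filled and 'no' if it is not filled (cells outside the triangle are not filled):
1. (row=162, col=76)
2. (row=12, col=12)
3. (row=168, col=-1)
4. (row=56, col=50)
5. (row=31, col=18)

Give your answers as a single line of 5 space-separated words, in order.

Answer: no yes no no yes

Derivation:
(162,76): row=0b10100010, col=0b1001100, row AND col = 0b0 = 0; 0 != 76 -> empty
(12,12): row=0b1100, col=0b1100, row AND col = 0b1100 = 12; 12 == 12 -> filled
(168,-1): col outside [0, 168] -> not filled
(56,50): row=0b111000, col=0b110010, row AND col = 0b110000 = 48; 48 != 50 -> empty
(31,18): row=0b11111, col=0b10010, row AND col = 0b10010 = 18; 18 == 18 -> filled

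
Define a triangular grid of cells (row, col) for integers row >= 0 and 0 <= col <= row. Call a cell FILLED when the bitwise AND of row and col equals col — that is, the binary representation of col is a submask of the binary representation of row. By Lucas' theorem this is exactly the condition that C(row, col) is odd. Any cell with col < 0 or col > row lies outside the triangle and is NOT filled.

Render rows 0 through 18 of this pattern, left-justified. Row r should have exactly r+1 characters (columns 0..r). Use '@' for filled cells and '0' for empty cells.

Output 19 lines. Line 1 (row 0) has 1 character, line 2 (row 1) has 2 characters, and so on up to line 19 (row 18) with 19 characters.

Answer: @
@@
@0@
@@@@
@000@
@@00@@
@0@0@0@
@@@@@@@@
@0000000@
@@000000@@
@0@00000@0@
@@@@0000@@@@
@000@000@000@
@@00@@00@@00@@
@0@0@0@0@0@0@0@
@@@@@@@@@@@@@@@@
@000000000000000@
@@00000000000000@@
@0@0000000000000@0@

Derivation:
r0=0: @
r1=1: @@
r2=10: @0@
r3=11: @@@@
r4=100: @000@
r5=101: @@00@@
r6=110: @0@0@0@
r7=111: @@@@@@@@
r8=1000: @0000000@
r9=1001: @@000000@@
r10=1010: @0@00000@0@
r11=1011: @@@@0000@@@@
r12=1100: @000@000@000@
r13=1101: @@00@@00@@00@@
r14=1110: @0@0@0@0@0@0@0@
r15=1111: @@@@@@@@@@@@@@@@
r16=10000: @000000000000000@
r17=10001: @@00000000000000@@
r18=10010: @0@0000000000000@0@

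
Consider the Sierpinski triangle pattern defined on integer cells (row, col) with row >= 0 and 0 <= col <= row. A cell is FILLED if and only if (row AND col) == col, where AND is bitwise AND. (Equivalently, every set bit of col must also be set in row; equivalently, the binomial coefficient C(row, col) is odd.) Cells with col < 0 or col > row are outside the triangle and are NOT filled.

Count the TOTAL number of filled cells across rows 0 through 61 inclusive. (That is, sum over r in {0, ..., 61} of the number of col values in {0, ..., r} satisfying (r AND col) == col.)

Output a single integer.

Answer: 633

Derivation:
r0=0 pc0: +1 =1
r1=1 pc1: +2 =3
r2=10 pc1: +2 =5
r3=11 pc2: +4 =9
r4=100 pc1: +2 =11
r5=101 pc2: +4 =15
r6=110 pc2: +4 =19
r7=111 pc3: +8 =27
r8=1000 pc1: +2 =29
r9=1001 pc2: +4 =33
r10=1010 pc2: +4 =37
r11=1011 pc3: +8 =45
r12=1100 pc2: +4 =49
r13=1101 pc3: +8 =57
r14=1110 pc3: +8 =65
r15=1111 pc4: +16 =81
r16=10000 pc1: +2 =83
r17=10001 pc2: +4 =87
r18=10010 pc2: +4 =91
r19=10011 pc3: +8 =99
r20=10100 pc2: +4 =103
r21=10101 pc3: +8 =111
r22=10110 pc3: +8 =119
r23=10111 pc4: +16 =135
r24=11000 pc2: +4 =139
r25=11001 pc3: +8 =147
r26=11010 pc3: +8 =155
r27=11011 pc4: +16 =171
r28=11100 pc3: +8 =179
r29=11101 pc4: +16 =195
r30=11110 pc4: +16 =211
r31=11111 pc5: +32 =243
r32=100000 pc1: +2 =245
r33=100001 pc2: +4 =249
r34=100010 pc2: +4 =253
r35=100011 pc3: +8 =261
r36=100100 pc2: +4 =265
r37=100101 pc3: +8 =273
r38=100110 pc3: +8 =281
r39=100111 pc4: +16 =297
r40=101000 pc2: +4 =301
r41=101001 pc3: +8 =309
r42=101010 pc3: +8 =317
r43=101011 pc4: +16 =333
r44=101100 pc3: +8 =341
r45=101101 pc4: +16 =357
r46=101110 pc4: +16 =373
r47=101111 pc5: +32 =405
r48=110000 pc2: +4 =409
r49=110001 pc3: +8 =417
r50=110010 pc3: +8 =425
r51=110011 pc4: +16 =441
r52=110100 pc3: +8 =449
r53=110101 pc4: +16 =465
r54=110110 pc4: +16 =481
r55=110111 pc5: +32 =513
r56=111000 pc3: +8 =521
r57=111001 pc4: +16 =537
r58=111010 pc4: +16 =553
r59=111011 pc5: +32 =585
r60=111100 pc4: +16 =601
r61=111101 pc5: +32 =633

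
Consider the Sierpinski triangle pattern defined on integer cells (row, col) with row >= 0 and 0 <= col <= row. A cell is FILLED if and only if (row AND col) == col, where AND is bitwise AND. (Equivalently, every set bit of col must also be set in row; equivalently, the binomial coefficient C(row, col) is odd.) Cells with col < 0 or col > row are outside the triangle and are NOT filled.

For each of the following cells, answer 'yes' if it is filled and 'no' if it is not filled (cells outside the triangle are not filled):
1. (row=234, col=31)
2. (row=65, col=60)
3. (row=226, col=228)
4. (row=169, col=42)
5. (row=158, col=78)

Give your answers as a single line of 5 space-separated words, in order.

Answer: no no no no no

Derivation:
(234,31): row=0b11101010, col=0b11111, row AND col = 0b1010 = 10; 10 != 31 -> empty
(65,60): row=0b1000001, col=0b111100, row AND col = 0b0 = 0; 0 != 60 -> empty
(226,228): col outside [0, 226] -> not filled
(169,42): row=0b10101001, col=0b101010, row AND col = 0b101000 = 40; 40 != 42 -> empty
(158,78): row=0b10011110, col=0b1001110, row AND col = 0b1110 = 14; 14 != 78 -> empty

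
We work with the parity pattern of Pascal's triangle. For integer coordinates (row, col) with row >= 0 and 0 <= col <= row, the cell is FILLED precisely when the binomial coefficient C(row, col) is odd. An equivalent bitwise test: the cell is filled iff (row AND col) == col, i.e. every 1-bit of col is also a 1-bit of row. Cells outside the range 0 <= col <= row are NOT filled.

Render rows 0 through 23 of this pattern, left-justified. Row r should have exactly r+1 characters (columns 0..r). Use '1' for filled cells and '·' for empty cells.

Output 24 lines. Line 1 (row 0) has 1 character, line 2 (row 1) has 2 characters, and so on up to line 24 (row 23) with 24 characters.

r0=0: 1
r1=1: 11
r2=10: 1·1
r3=11: 1111
r4=100: 1···1
r5=101: 11··11
r6=110: 1·1·1·1
r7=111: 11111111
r8=1000: 1·······1
r9=1001: 11······11
r10=1010: 1·1·····1·1
r11=1011: 1111····1111
r12=1100: 1···1···1···1
r13=1101: 11··11··11··11
r14=1110: 1·1·1·1·1·1·1·1
r15=1111: 1111111111111111
r16=10000: 1···············1
r17=10001: 11··············11
r18=10010: 1·1·············1·1
r19=10011: 1111············1111
r20=10100: 1···1···········1···1
r21=10101: 11··11··········11··11
r22=10110: 1·1·1·1·········1·1·1·1
r23=10111: 11111111········11111111

Answer: 1
11
1·1
1111
1···1
11··11
1·1·1·1
11111111
1·······1
11······11
1·1·····1·1
1111····1111
1···1···1···1
11··11··11··11
1·1·1·1·1·1·1·1
1111111111111111
1···············1
11··············11
1·1·············1·1
1111············1111
1···1···········1···1
11··11··········11··11
1·1·1·1·········1·1·1·1
11111111········11111111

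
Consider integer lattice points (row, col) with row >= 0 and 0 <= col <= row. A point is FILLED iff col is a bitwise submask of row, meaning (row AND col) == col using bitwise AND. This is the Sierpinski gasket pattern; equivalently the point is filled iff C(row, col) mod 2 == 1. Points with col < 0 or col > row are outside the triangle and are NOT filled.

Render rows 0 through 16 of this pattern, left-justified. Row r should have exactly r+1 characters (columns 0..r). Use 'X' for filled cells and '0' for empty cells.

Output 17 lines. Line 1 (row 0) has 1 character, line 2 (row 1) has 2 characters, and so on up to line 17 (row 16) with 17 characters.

Answer: X
XX
X0X
XXXX
X000X
XX00XX
X0X0X0X
XXXXXXXX
X0000000X
XX000000XX
X0X00000X0X
XXXX0000XXXX
X000X000X000X
XX00XX00XX00XX
X0X0X0X0X0X0X0X
XXXXXXXXXXXXXXXX
X000000000000000X

Derivation:
r0=0: X
r1=1: XX
r2=10: X0X
r3=11: XXXX
r4=100: X000X
r5=101: XX00XX
r6=110: X0X0X0X
r7=111: XXXXXXXX
r8=1000: X0000000X
r9=1001: XX000000XX
r10=1010: X0X00000X0X
r11=1011: XXXX0000XXXX
r12=1100: X000X000X000X
r13=1101: XX00XX00XX00XX
r14=1110: X0X0X0X0X0X0X0X
r15=1111: XXXXXXXXXXXXXXXX
r16=10000: X000000000000000X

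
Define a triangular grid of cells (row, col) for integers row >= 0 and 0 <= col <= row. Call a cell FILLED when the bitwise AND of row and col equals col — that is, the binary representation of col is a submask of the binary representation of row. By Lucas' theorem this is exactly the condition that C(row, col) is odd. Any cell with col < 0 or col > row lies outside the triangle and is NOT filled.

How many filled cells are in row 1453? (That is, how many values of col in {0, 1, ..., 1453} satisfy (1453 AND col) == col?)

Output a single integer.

Answer: 128

Derivation:
1453 in binary = 10110101101
popcount(1453) = number of 1-bits in 10110101101 = 7
A col c satisfies (1453 AND c) == c iff every set bit of c is also set in 1453; each of the 7 set bits of 1453 can independently be on or off in c.
count = 2^7 = 128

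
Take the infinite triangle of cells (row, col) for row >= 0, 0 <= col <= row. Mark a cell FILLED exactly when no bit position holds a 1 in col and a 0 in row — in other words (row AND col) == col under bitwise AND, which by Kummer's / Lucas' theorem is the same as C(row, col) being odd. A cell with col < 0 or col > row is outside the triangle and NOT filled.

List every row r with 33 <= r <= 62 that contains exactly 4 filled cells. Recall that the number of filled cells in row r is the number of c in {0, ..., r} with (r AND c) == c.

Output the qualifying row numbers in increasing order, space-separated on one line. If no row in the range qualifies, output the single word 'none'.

Row r has 2^popcount(r) filled cells, so we need popcount(r) = log2(4) = 2.
Scan r = 33..62 and keep those with exactly 2 one-bits:
r=33=100001 popcount=2 -> KEEP
r=34=100010 popcount=2 -> KEEP
r=35=100011 popcount=3 -> skip
r=36=100100 popcount=2 -> KEEP
r=37=100101 popcount=3 -> skip
r=38=100110 popcount=3 -> skip
r=39=100111 popcount=4 -> skip
r=40=101000 popcount=2 -> KEEP
r=41=101001 popcount=3 -> skip
r=42=101010 popcount=3 -> skip
r=43=101011 popcount=4 -> skip
r=44=101100 popcount=3 -> skip
r=45=101101 popcount=4 -> skip
r=46=101110 popcount=4 -> skip
r=47=101111 popcount=5 -> skip
r=48=110000 popcount=2 -> KEEP
r=49=110001 popcount=3 -> skip
r=50=110010 popcount=3 -> skip
r=51=110011 popcount=4 -> skip
r=52=110100 popcount=3 -> skip
r=53=110101 popcount=4 -> skip
r=54=110110 popcount=4 -> skip
r=55=110111 popcount=5 -> skip
r=56=111000 popcount=3 -> skip
r=57=111001 popcount=4 -> skip
r=58=111010 popcount=4 -> skip
r=59=111011 popcount=5 -> skip
r=60=111100 popcount=4 -> skip
r=61=111101 popcount=5 -> skip
r=62=111110 popcount=5 -> skip
Kept rows: 33 34 36 40 48

Answer: 33 34 36 40 48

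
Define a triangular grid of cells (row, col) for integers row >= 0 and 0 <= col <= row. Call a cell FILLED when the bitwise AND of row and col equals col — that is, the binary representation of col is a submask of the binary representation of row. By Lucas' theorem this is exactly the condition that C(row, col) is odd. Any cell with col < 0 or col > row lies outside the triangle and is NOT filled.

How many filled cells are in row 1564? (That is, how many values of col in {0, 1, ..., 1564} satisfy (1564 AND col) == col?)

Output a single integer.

Answer: 32

Derivation:
1564 in binary = 11000011100
popcount(1564) = number of 1-bits in 11000011100 = 5
A col c satisfies (1564 AND c) == c iff every set bit of c is also set in 1564; each of the 5 set bits of 1564 can independently be on or off in c.
count = 2^5 = 32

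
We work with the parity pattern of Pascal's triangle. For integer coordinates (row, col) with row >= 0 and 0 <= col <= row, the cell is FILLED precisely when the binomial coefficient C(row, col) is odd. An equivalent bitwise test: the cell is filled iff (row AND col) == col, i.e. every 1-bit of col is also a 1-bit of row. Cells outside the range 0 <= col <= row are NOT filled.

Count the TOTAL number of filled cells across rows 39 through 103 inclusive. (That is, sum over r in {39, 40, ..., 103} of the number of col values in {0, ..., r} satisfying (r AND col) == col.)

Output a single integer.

Answer: 1042

Derivation:
r39=100111 pc4: +16 =16
r40=101000 pc2: +4 =20
r41=101001 pc3: +8 =28
r42=101010 pc3: +8 =36
r43=101011 pc4: +16 =52
r44=101100 pc3: +8 =60
r45=101101 pc4: +16 =76
r46=101110 pc4: +16 =92
r47=101111 pc5: +32 =124
r48=110000 pc2: +4 =128
r49=110001 pc3: +8 =136
r50=110010 pc3: +8 =144
r51=110011 pc4: +16 =160
r52=110100 pc3: +8 =168
r53=110101 pc4: +16 =184
r54=110110 pc4: +16 =200
r55=110111 pc5: +32 =232
r56=111000 pc3: +8 =240
r57=111001 pc4: +16 =256
r58=111010 pc4: +16 =272
r59=111011 pc5: +32 =304
r60=111100 pc4: +16 =320
r61=111101 pc5: +32 =352
r62=111110 pc5: +32 =384
r63=111111 pc6: +64 =448
r64=1000000 pc1: +2 =450
r65=1000001 pc2: +4 =454
r66=1000010 pc2: +4 =458
r67=1000011 pc3: +8 =466
r68=1000100 pc2: +4 =470
r69=1000101 pc3: +8 =478
r70=1000110 pc3: +8 =486
r71=1000111 pc4: +16 =502
r72=1001000 pc2: +4 =506
r73=1001001 pc3: +8 =514
r74=1001010 pc3: +8 =522
r75=1001011 pc4: +16 =538
r76=1001100 pc3: +8 =546
r77=1001101 pc4: +16 =562
r78=1001110 pc4: +16 =578
r79=1001111 pc5: +32 =610
r80=1010000 pc2: +4 =614
r81=1010001 pc3: +8 =622
r82=1010010 pc3: +8 =630
r83=1010011 pc4: +16 =646
r84=1010100 pc3: +8 =654
r85=1010101 pc4: +16 =670
r86=1010110 pc4: +16 =686
r87=1010111 pc5: +32 =718
r88=1011000 pc3: +8 =726
r89=1011001 pc4: +16 =742
r90=1011010 pc4: +16 =758
r91=1011011 pc5: +32 =790
r92=1011100 pc4: +16 =806
r93=1011101 pc5: +32 =838
r94=1011110 pc5: +32 =870
r95=1011111 pc6: +64 =934
r96=1100000 pc2: +4 =938
r97=1100001 pc3: +8 =946
r98=1100010 pc3: +8 =954
r99=1100011 pc4: +16 =970
r100=1100100 pc3: +8 =978
r101=1100101 pc4: +16 =994
r102=1100110 pc4: +16 =1010
r103=1100111 pc5: +32 =1042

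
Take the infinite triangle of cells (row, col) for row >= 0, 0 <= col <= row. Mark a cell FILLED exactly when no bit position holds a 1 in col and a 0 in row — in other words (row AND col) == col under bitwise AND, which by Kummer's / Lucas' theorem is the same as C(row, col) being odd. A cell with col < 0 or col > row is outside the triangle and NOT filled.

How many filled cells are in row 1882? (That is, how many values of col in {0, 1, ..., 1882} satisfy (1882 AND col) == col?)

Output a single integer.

Answer: 128

Derivation:
1882 in binary = 11101011010
popcount(1882) = number of 1-bits in 11101011010 = 7
A col c satisfies (1882 AND c) == c iff every set bit of c is also set in 1882; each of the 7 set bits of 1882 can independently be on or off in c.
count = 2^7 = 128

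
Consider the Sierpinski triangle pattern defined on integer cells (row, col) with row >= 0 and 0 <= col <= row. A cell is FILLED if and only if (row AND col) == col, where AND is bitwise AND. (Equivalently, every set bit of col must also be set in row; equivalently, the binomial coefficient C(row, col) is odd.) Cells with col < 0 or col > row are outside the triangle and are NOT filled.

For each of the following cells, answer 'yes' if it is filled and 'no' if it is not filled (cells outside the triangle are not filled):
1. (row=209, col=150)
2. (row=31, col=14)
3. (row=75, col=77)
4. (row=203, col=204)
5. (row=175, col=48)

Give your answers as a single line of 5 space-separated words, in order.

(209,150): row=0b11010001, col=0b10010110, row AND col = 0b10010000 = 144; 144 != 150 -> empty
(31,14): row=0b11111, col=0b1110, row AND col = 0b1110 = 14; 14 == 14 -> filled
(75,77): col outside [0, 75] -> not filled
(203,204): col outside [0, 203] -> not filled
(175,48): row=0b10101111, col=0b110000, row AND col = 0b100000 = 32; 32 != 48 -> empty

Answer: no yes no no no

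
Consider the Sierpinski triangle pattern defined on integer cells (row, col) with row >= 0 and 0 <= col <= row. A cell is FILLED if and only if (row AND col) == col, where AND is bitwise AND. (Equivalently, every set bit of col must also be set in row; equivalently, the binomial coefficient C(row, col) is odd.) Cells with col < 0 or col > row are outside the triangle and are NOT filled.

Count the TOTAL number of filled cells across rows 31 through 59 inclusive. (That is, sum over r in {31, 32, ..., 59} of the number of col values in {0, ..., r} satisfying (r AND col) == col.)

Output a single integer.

Answer: 374

Derivation:
r31=11111 pc5: +32 =32
r32=100000 pc1: +2 =34
r33=100001 pc2: +4 =38
r34=100010 pc2: +4 =42
r35=100011 pc3: +8 =50
r36=100100 pc2: +4 =54
r37=100101 pc3: +8 =62
r38=100110 pc3: +8 =70
r39=100111 pc4: +16 =86
r40=101000 pc2: +4 =90
r41=101001 pc3: +8 =98
r42=101010 pc3: +8 =106
r43=101011 pc4: +16 =122
r44=101100 pc3: +8 =130
r45=101101 pc4: +16 =146
r46=101110 pc4: +16 =162
r47=101111 pc5: +32 =194
r48=110000 pc2: +4 =198
r49=110001 pc3: +8 =206
r50=110010 pc3: +8 =214
r51=110011 pc4: +16 =230
r52=110100 pc3: +8 =238
r53=110101 pc4: +16 =254
r54=110110 pc4: +16 =270
r55=110111 pc5: +32 =302
r56=111000 pc3: +8 =310
r57=111001 pc4: +16 =326
r58=111010 pc4: +16 =342
r59=111011 pc5: +32 =374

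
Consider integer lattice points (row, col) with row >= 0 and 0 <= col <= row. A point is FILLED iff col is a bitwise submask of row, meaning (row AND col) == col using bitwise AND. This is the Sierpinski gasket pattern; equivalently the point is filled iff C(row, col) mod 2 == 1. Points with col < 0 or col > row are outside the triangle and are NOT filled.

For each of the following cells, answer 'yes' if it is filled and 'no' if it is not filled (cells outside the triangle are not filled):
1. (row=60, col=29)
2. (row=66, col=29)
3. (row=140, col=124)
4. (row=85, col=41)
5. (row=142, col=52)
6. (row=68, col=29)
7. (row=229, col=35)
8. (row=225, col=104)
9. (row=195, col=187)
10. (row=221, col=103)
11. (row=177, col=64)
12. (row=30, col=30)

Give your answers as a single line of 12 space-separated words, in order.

Answer: no no no no no no no no no no no yes

Derivation:
(60,29): row=0b111100, col=0b11101, row AND col = 0b11100 = 28; 28 != 29 -> empty
(66,29): row=0b1000010, col=0b11101, row AND col = 0b0 = 0; 0 != 29 -> empty
(140,124): row=0b10001100, col=0b1111100, row AND col = 0b1100 = 12; 12 != 124 -> empty
(85,41): row=0b1010101, col=0b101001, row AND col = 0b1 = 1; 1 != 41 -> empty
(142,52): row=0b10001110, col=0b110100, row AND col = 0b100 = 4; 4 != 52 -> empty
(68,29): row=0b1000100, col=0b11101, row AND col = 0b100 = 4; 4 != 29 -> empty
(229,35): row=0b11100101, col=0b100011, row AND col = 0b100001 = 33; 33 != 35 -> empty
(225,104): row=0b11100001, col=0b1101000, row AND col = 0b1100000 = 96; 96 != 104 -> empty
(195,187): row=0b11000011, col=0b10111011, row AND col = 0b10000011 = 131; 131 != 187 -> empty
(221,103): row=0b11011101, col=0b1100111, row AND col = 0b1000101 = 69; 69 != 103 -> empty
(177,64): row=0b10110001, col=0b1000000, row AND col = 0b0 = 0; 0 != 64 -> empty
(30,30): row=0b11110, col=0b11110, row AND col = 0b11110 = 30; 30 == 30 -> filled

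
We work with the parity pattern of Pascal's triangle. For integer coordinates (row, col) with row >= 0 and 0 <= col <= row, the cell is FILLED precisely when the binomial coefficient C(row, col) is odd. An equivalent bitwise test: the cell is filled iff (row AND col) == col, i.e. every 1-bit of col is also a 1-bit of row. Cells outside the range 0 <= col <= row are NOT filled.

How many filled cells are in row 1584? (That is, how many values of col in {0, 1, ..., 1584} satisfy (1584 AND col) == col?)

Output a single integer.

1584 in binary = 11000110000
popcount(1584) = number of 1-bits in 11000110000 = 4
A col c satisfies (1584 AND c) == c iff every set bit of c is also set in 1584; each of the 4 set bits of 1584 can independently be on or off in c.
count = 2^4 = 16

Answer: 16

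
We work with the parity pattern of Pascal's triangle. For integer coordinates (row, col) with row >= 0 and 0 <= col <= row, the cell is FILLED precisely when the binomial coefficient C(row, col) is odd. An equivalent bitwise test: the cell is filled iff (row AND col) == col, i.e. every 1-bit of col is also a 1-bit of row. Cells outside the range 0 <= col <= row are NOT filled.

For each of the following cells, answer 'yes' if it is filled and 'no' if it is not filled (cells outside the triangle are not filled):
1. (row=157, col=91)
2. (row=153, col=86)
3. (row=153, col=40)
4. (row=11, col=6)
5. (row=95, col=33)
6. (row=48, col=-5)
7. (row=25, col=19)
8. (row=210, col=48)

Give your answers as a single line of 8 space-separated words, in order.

Answer: no no no no no no no no

Derivation:
(157,91): row=0b10011101, col=0b1011011, row AND col = 0b11001 = 25; 25 != 91 -> empty
(153,86): row=0b10011001, col=0b1010110, row AND col = 0b10000 = 16; 16 != 86 -> empty
(153,40): row=0b10011001, col=0b101000, row AND col = 0b1000 = 8; 8 != 40 -> empty
(11,6): row=0b1011, col=0b110, row AND col = 0b10 = 2; 2 != 6 -> empty
(95,33): row=0b1011111, col=0b100001, row AND col = 0b1 = 1; 1 != 33 -> empty
(48,-5): col outside [0, 48] -> not filled
(25,19): row=0b11001, col=0b10011, row AND col = 0b10001 = 17; 17 != 19 -> empty
(210,48): row=0b11010010, col=0b110000, row AND col = 0b10000 = 16; 16 != 48 -> empty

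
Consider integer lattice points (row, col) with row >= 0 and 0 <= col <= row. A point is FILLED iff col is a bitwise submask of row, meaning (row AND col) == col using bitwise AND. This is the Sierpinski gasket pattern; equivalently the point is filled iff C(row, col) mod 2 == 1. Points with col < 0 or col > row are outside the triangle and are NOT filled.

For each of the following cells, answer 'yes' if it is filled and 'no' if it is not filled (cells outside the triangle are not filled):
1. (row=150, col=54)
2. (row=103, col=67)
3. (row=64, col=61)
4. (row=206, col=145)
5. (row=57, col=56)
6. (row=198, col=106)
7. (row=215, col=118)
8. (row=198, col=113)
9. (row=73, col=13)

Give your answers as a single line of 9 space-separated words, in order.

Answer: no yes no no yes no no no no

Derivation:
(150,54): row=0b10010110, col=0b110110, row AND col = 0b10110 = 22; 22 != 54 -> empty
(103,67): row=0b1100111, col=0b1000011, row AND col = 0b1000011 = 67; 67 == 67 -> filled
(64,61): row=0b1000000, col=0b111101, row AND col = 0b0 = 0; 0 != 61 -> empty
(206,145): row=0b11001110, col=0b10010001, row AND col = 0b10000000 = 128; 128 != 145 -> empty
(57,56): row=0b111001, col=0b111000, row AND col = 0b111000 = 56; 56 == 56 -> filled
(198,106): row=0b11000110, col=0b1101010, row AND col = 0b1000010 = 66; 66 != 106 -> empty
(215,118): row=0b11010111, col=0b1110110, row AND col = 0b1010110 = 86; 86 != 118 -> empty
(198,113): row=0b11000110, col=0b1110001, row AND col = 0b1000000 = 64; 64 != 113 -> empty
(73,13): row=0b1001001, col=0b1101, row AND col = 0b1001 = 9; 9 != 13 -> empty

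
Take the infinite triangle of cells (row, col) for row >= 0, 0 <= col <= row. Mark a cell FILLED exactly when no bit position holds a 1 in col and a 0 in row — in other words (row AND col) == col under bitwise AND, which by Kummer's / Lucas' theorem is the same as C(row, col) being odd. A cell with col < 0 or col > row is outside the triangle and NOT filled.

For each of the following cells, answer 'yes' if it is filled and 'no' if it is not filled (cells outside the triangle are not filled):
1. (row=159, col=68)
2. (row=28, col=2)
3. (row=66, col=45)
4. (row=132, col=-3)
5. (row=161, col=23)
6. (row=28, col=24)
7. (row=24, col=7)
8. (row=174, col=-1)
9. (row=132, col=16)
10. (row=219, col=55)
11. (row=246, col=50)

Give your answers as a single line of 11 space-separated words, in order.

Answer: no no no no no yes no no no no yes

Derivation:
(159,68): row=0b10011111, col=0b1000100, row AND col = 0b100 = 4; 4 != 68 -> empty
(28,2): row=0b11100, col=0b10, row AND col = 0b0 = 0; 0 != 2 -> empty
(66,45): row=0b1000010, col=0b101101, row AND col = 0b0 = 0; 0 != 45 -> empty
(132,-3): col outside [0, 132] -> not filled
(161,23): row=0b10100001, col=0b10111, row AND col = 0b1 = 1; 1 != 23 -> empty
(28,24): row=0b11100, col=0b11000, row AND col = 0b11000 = 24; 24 == 24 -> filled
(24,7): row=0b11000, col=0b111, row AND col = 0b0 = 0; 0 != 7 -> empty
(174,-1): col outside [0, 174] -> not filled
(132,16): row=0b10000100, col=0b10000, row AND col = 0b0 = 0; 0 != 16 -> empty
(219,55): row=0b11011011, col=0b110111, row AND col = 0b10011 = 19; 19 != 55 -> empty
(246,50): row=0b11110110, col=0b110010, row AND col = 0b110010 = 50; 50 == 50 -> filled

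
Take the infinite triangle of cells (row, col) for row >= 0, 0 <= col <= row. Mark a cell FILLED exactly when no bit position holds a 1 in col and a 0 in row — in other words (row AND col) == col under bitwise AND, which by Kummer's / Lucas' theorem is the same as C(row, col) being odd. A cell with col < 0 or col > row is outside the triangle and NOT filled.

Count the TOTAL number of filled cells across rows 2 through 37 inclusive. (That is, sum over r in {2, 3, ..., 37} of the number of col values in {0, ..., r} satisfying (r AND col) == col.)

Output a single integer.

Answer: 270

Derivation:
r2=10 pc1: +2 =2
r3=11 pc2: +4 =6
r4=100 pc1: +2 =8
r5=101 pc2: +4 =12
r6=110 pc2: +4 =16
r7=111 pc3: +8 =24
r8=1000 pc1: +2 =26
r9=1001 pc2: +4 =30
r10=1010 pc2: +4 =34
r11=1011 pc3: +8 =42
r12=1100 pc2: +4 =46
r13=1101 pc3: +8 =54
r14=1110 pc3: +8 =62
r15=1111 pc4: +16 =78
r16=10000 pc1: +2 =80
r17=10001 pc2: +4 =84
r18=10010 pc2: +4 =88
r19=10011 pc3: +8 =96
r20=10100 pc2: +4 =100
r21=10101 pc3: +8 =108
r22=10110 pc3: +8 =116
r23=10111 pc4: +16 =132
r24=11000 pc2: +4 =136
r25=11001 pc3: +8 =144
r26=11010 pc3: +8 =152
r27=11011 pc4: +16 =168
r28=11100 pc3: +8 =176
r29=11101 pc4: +16 =192
r30=11110 pc4: +16 =208
r31=11111 pc5: +32 =240
r32=100000 pc1: +2 =242
r33=100001 pc2: +4 =246
r34=100010 pc2: +4 =250
r35=100011 pc3: +8 =258
r36=100100 pc2: +4 =262
r37=100101 pc3: +8 =270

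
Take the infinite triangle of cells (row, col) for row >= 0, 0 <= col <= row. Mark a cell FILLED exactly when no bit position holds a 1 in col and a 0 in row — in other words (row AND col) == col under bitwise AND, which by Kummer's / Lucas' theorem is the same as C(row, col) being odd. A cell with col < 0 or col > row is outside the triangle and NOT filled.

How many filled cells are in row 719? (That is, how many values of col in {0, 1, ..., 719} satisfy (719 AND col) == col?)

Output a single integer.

Answer: 128

Derivation:
719 in binary = 1011001111
popcount(719) = number of 1-bits in 1011001111 = 7
A col c satisfies (719 AND c) == c iff every set bit of c is also set in 719; each of the 7 set bits of 719 can independently be on or off in c.
count = 2^7 = 128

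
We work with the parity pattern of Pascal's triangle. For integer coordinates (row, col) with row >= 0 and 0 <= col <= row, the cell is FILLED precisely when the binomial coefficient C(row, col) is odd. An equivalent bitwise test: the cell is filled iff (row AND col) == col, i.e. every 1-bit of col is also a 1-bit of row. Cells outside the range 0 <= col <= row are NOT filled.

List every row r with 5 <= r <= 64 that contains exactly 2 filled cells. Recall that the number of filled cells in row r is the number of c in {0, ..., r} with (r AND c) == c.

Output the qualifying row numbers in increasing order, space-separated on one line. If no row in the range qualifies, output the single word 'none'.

Row r has 2^popcount(r) filled cells, so we need popcount(r) = log2(2) = 1.
Scan r = 5..64 and keep those with exactly 1 one-bits:
r=5=101 popcount=2 -> skip
r=6=110 popcount=2 -> skip
r=7=111 popcount=3 -> skip
r=8=1000 popcount=1 -> KEEP
r=9=1001 popcount=2 -> skip
r=10=1010 popcount=2 -> skip
r=11=1011 popcount=3 -> skip
r=12=1100 popcount=2 -> skip
r=13=1101 popcount=3 -> skip
r=14=1110 popcount=3 -> skip
r=15=1111 popcount=4 -> skip
r=16=10000 popcount=1 -> KEEP
r=17=10001 popcount=2 -> skip
r=18=10010 popcount=2 -> skip
r=19=10011 popcount=3 -> skip
r=20=10100 popcount=2 -> skip
r=21=10101 popcount=3 -> skip
r=22=10110 popcount=3 -> skip
r=23=10111 popcount=4 -> skip
r=24=11000 popcount=2 -> skip
r=25=11001 popcount=3 -> skip
r=26=11010 popcount=3 -> skip
r=27=11011 popcount=4 -> skip
r=28=11100 popcount=3 -> skip
r=29=11101 popcount=4 -> skip
r=30=11110 popcount=4 -> skip
r=31=11111 popcount=5 -> skip
r=32=100000 popcount=1 -> KEEP
r=33=100001 popcount=2 -> skip
r=34=100010 popcount=2 -> skip
r=35=100011 popcount=3 -> skip
r=36=100100 popcount=2 -> skip
r=37=100101 popcount=3 -> skip
r=38=100110 popcount=3 -> skip
r=39=100111 popcount=4 -> skip
r=40=101000 popcount=2 -> skip
r=41=101001 popcount=3 -> skip
r=42=101010 popcount=3 -> skip
r=43=101011 popcount=4 -> skip
r=44=101100 popcount=3 -> skip
r=45=101101 popcount=4 -> skip
r=46=101110 popcount=4 -> skip
r=47=101111 popcount=5 -> skip
r=48=110000 popcount=2 -> skip
r=49=110001 popcount=3 -> skip
r=50=110010 popcount=3 -> skip
r=51=110011 popcount=4 -> skip
r=52=110100 popcount=3 -> skip
r=53=110101 popcount=4 -> skip
r=54=110110 popcount=4 -> skip
r=55=110111 popcount=5 -> skip
r=56=111000 popcount=3 -> skip
r=57=111001 popcount=4 -> skip
r=58=111010 popcount=4 -> skip
r=59=111011 popcount=5 -> skip
r=60=111100 popcount=4 -> skip
r=61=111101 popcount=5 -> skip
r=62=111110 popcount=5 -> skip
r=63=111111 popcount=6 -> skip
r=64=1000000 popcount=1 -> KEEP
Kept rows: 8 16 32 64

Answer: 8 16 32 64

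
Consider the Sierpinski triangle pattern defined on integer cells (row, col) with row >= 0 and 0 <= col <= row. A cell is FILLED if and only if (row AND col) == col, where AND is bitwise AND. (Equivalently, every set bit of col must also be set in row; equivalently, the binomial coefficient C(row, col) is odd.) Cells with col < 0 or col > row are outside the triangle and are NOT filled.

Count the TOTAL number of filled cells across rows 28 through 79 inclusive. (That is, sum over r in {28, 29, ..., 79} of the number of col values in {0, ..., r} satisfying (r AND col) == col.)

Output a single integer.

r28=11100 pc3: +8 =8
r29=11101 pc4: +16 =24
r30=11110 pc4: +16 =40
r31=11111 pc5: +32 =72
r32=100000 pc1: +2 =74
r33=100001 pc2: +4 =78
r34=100010 pc2: +4 =82
r35=100011 pc3: +8 =90
r36=100100 pc2: +4 =94
r37=100101 pc3: +8 =102
r38=100110 pc3: +8 =110
r39=100111 pc4: +16 =126
r40=101000 pc2: +4 =130
r41=101001 pc3: +8 =138
r42=101010 pc3: +8 =146
r43=101011 pc4: +16 =162
r44=101100 pc3: +8 =170
r45=101101 pc4: +16 =186
r46=101110 pc4: +16 =202
r47=101111 pc5: +32 =234
r48=110000 pc2: +4 =238
r49=110001 pc3: +8 =246
r50=110010 pc3: +8 =254
r51=110011 pc4: +16 =270
r52=110100 pc3: +8 =278
r53=110101 pc4: +16 =294
r54=110110 pc4: +16 =310
r55=110111 pc5: +32 =342
r56=111000 pc3: +8 =350
r57=111001 pc4: +16 =366
r58=111010 pc4: +16 =382
r59=111011 pc5: +32 =414
r60=111100 pc4: +16 =430
r61=111101 pc5: +32 =462
r62=111110 pc5: +32 =494
r63=111111 pc6: +64 =558
r64=1000000 pc1: +2 =560
r65=1000001 pc2: +4 =564
r66=1000010 pc2: +4 =568
r67=1000011 pc3: +8 =576
r68=1000100 pc2: +4 =580
r69=1000101 pc3: +8 =588
r70=1000110 pc3: +8 =596
r71=1000111 pc4: +16 =612
r72=1001000 pc2: +4 =616
r73=1001001 pc3: +8 =624
r74=1001010 pc3: +8 =632
r75=1001011 pc4: +16 =648
r76=1001100 pc3: +8 =656
r77=1001101 pc4: +16 =672
r78=1001110 pc4: +16 =688
r79=1001111 pc5: +32 =720

Answer: 720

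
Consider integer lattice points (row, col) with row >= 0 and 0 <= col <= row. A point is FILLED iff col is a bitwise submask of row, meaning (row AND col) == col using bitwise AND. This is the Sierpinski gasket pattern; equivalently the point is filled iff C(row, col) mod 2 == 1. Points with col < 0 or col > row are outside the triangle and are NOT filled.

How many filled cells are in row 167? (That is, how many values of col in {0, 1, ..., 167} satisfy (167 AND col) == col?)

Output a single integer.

167 in binary = 10100111
popcount(167) = number of 1-bits in 10100111 = 5
A col c satisfies (167 AND c) == c iff every set bit of c is also set in 167; each of the 5 set bits of 167 can independently be on or off in c.
count = 2^5 = 32

Answer: 32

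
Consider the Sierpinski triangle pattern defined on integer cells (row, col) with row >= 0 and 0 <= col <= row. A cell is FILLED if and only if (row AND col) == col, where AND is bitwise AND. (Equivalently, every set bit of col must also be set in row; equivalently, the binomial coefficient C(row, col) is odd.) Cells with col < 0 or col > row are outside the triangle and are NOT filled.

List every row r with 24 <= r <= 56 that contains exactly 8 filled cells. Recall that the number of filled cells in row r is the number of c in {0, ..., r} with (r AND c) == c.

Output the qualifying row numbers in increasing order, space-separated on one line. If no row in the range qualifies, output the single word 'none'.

Row r has 2^popcount(r) filled cells, so we need popcount(r) = log2(8) = 3.
Scan r = 24..56 and keep those with exactly 3 one-bits:
r=24=11000 popcount=2 -> skip
r=25=11001 popcount=3 -> KEEP
r=26=11010 popcount=3 -> KEEP
r=27=11011 popcount=4 -> skip
r=28=11100 popcount=3 -> KEEP
r=29=11101 popcount=4 -> skip
r=30=11110 popcount=4 -> skip
r=31=11111 popcount=5 -> skip
r=32=100000 popcount=1 -> skip
r=33=100001 popcount=2 -> skip
r=34=100010 popcount=2 -> skip
r=35=100011 popcount=3 -> KEEP
r=36=100100 popcount=2 -> skip
r=37=100101 popcount=3 -> KEEP
r=38=100110 popcount=3 -> KEEP
r=39=100111 popcount=4 -> skip
r=40=101000 popcount=2 -> skip
r=41=101001 popcount=3 -> KEEP
r=42=101010 popcount=3 -> KEEP
r=43=101011 popcount=4 -> skip
r=44=101100 popcount=3 -> KEEP
r=45=101101 popcount=4 -> skip
r=46=101110 popcount=4 -> skip
r=47=101111 popcount=5 -> skip
r=48=110000 popcount=2 -> skip
r=49=110001 popcount=3 -> KEEP
r=50=110010 popcount=3 -> KEEP
r=51=110011 popcount=4 -> skip
r=52=110100 popcount=3 -> KEEP
r=53=110101 popcount=4 -> skip
r=54=110110 popcount=4 -> skip
r=55=110111 popcount=5 -> skip
r=56=111000 popcount=3 -> KEEP
Kept rows: 25 26 28 35 37 38 41 42 44 49 50 52 56

Answer: 25 26 28 35 37 38 41 42 44 49 50 52 56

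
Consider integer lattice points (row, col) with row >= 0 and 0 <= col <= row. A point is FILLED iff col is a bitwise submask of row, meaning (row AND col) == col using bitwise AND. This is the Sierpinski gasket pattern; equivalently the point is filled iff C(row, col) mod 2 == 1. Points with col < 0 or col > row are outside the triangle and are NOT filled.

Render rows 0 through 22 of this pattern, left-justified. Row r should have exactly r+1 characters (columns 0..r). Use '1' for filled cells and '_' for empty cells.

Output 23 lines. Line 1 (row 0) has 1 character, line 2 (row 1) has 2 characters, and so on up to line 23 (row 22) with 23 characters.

r0=0: 1
r1=1: 11
r2=10: 1_1
r3=11: 1111
r4=100: 1___1
r5=101: 11__11
r6=110: 1_1_1_1
r7=111: 11111111
r8=1000: 1_______1
r9=1001: 11______11
r10=1010: 1_1_____1_1
r11=1011: 1111____1111
r12=1100: 1___1___1___1
r13=1101: 11__11__11__11
r14=1110: 1_1_1_1_1_1_1_1
r15=1111: 1111111111111111
r16=10000: 1_______________1
r17=10001: 11______________11
r18=10010: 1_1_____________1_1
r19=10011: 1111____________1111
r20=10100: 1___1___________1___1
r21=10101: 11__11__________11__11
r22=10110: 1_1_1_1_________1_1_1_1

Answer: 1
11
1_1
1111
1___1
11__11
1_1_1_1
11111111
1_______1
11______11
1_1_____1_1
1111____1111
1___1___1___1
11__11__11__11
1_1_1_1_1_1_1_1
1111111111111111
1_______________1
11______________11
1_1_____________1_1
1111____________1111
1___1___________1___1
11__11__________11__11
1_1_1_1_________1_1_1_1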